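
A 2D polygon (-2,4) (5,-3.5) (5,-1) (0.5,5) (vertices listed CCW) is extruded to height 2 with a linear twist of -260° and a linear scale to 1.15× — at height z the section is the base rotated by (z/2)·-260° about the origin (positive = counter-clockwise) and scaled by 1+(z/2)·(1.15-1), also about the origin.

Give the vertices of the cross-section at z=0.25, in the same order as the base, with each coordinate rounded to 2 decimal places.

Cross-section at z=0.25: (0.47,4.53) (2.38,-5.74) (3.75,-3.60) (3.17,4.02)

t = z/height = 0.25/2 = 0.125
s = 1 + (scale-1)·z/height = 1 + (1.15-1)·0.25/2 = 1.018750
θ = twist·z/height = -260°·0.25/2 = -32.5000° = -0.567232 rad
cos θ = 0.843391, sin θ = -0.537300 (intermediates below are computed at full precision and shown rounded to 5 d.p.)
v1: (-2,4) → rotate → (0.46242,4.44816) → ×s → (0.47109,4.53157) → (0.47,4.53)
v2: (5,-3.5) → rotate → (2.33641,-5.63837) → ×s → (2.38022,-5.74409) → (2.38,-5.74)
v3: (5,-1) → rotate → (3.67966,-3.52989) → ×s → (3.74865,-3.59607) → (3.75,-3.60)
v4: (0.5,5) → rotate → (3.10819,3.94831) → ×s → (3.16647,4.02234) → (3.17,4.02)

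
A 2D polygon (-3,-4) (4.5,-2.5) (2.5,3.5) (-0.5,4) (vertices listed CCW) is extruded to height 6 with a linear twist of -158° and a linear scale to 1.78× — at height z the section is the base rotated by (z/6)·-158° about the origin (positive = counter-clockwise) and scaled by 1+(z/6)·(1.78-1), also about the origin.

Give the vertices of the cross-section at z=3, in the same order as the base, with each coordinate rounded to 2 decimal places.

Cross-section at z=3: (-6.25,3.03) (-2.22,-6.80) (5.44,-2.48) (5.33,1.74)

t = z/height = 3/6 = 0.5
s = 1 + (scale-1)·z/height = 1 + (1.78-1)·3/6 = 1.390000
θ = twist·z/height = -158°·3/6 = -79.0000° = -1.378810 rad
cos θ = 0.190809, sin θ = -0.981627 (intermediates below are computed at full precision and shown rounded to 5 d.p.)
v1: (-3,-4) → rotate → (-4.49894,2.18165) → ×s → (-6.25352,3.03249) → (-6.25,3.03)
v2: (4.5,-2.5) → rotate → (-1.59543,-4.89434) → ×s → (-2.21764,-6.80314) → (-2.22,-6.80)
v3: (2.5,3.5) → rotate → (3.91272,-1.78624) → ×s → (5.43868,-2.48287) → (5.44,-2.48)
v4: (-0.5,4) → rotate → (3.83110,1.25405) → ×s → (5.32523,1.74313) → (5.33,1.74)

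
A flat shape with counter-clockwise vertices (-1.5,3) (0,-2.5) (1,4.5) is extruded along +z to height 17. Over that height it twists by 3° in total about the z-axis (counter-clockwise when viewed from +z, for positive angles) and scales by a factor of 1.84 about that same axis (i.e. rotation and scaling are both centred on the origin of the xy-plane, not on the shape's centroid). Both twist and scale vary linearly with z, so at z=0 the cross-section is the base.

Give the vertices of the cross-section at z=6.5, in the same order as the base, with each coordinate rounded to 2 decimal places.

t = z/height = 6.5/17 = 0.382353
s = 1 + (scale-1)·z/height = 1 + (1.84-1)·6.5/17 = 1.321176
θ = twist·z/height = 3°·6.5/17 = 1.1471° = 0.020020 rad
cos θ = 0.999800, sin θ = 0.020019 (intermediates below are computed at full precision and shown rounded to 5 d.p.)
v1: (-1.5,3) → rotate → (-1.55976,2.96937) → ×s → (-2.06071,3.92306) → (-2.06,3.92)
v2: (0,-2.5) → rotate → (0.05005,-2.49950) → ×s → (0.06612,-3.30228) → (0.07,-3.30)
v3: (1,4.5) → rotate → (0.90972,4.51912) → ×s → (1.20190,5.97055) → (1.20,5.97)

Cross-section at z=6.5: (-2.06,3.92) (0.07,-3.30) (1.20,5.97)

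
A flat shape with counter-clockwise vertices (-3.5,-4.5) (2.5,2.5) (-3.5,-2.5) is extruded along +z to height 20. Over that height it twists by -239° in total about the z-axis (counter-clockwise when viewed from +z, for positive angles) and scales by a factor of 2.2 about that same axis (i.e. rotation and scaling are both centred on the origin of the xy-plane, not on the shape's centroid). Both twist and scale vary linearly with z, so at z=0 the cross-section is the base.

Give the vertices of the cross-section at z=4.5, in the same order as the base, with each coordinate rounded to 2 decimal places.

Cross-section at z=4.5: (-7.24,0.21) (4.44,-0.68) (-5.19,1.71)

t = z/height = 4.5/20 = 0.225
s = 1 + (scale-1)·z/height = 1 + (2.2-1)·4.5/20 = 1.270000
θ = twist·z/height = -239°·4.5/20 = -53.7750° = -0.938551 rad
cos θ = 0.590958, sin θ = -0.806703 (intermediates below are computed at full precision and shown rounded to 5 d.p.)
v1: (-3.5,-4.5) → rotate → (-5.69851,0.16415) → ×s → (-7.23711,0.20847) → (-7.24,0.21)
v2: (2.5,2.5) → rotate → (3.49415,-0.53936) → ×s → (4.43757,-0.68499) → (4.44,-0.68)
v3: (-3.5,-2.5) → rotate → (-4.08511,1.34606) → ×s → (-5.18809,1.70950) → (-5.19,1.71)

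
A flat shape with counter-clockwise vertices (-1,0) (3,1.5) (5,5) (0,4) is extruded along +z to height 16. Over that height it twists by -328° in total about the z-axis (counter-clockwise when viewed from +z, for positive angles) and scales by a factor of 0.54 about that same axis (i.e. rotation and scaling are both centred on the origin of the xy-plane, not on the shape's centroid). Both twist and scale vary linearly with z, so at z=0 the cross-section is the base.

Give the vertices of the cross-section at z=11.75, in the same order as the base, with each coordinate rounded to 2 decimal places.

Cross-section at z=11.75: (0.32,-0.58) (-1.83,1.25) (-4.50,1.28) (-2.31,-1.29)

t = z/height = 11.75/16 = 0.734375
s = 1 + (scale-1)·z/height = 1 + (0.54-1)·11.75/16 = 0.662188
θ = twist·z/height = -328°·11.75/16 = -240.8750° = -4.204062 rad
cos θ = -0.486717, sin θ = 0.873560 (intermediates below are computed at full precision and shown rounded to 5 d.p.)
v1: (-1,0) → rotate → (0.48672,-0.87356) → ×s → (0.32230,-0.57846) → (0.32,-0.58)
v2: (3,1.5) → rotate → (-2.77049,1.89060) → ×s → (-1.83458,1.25193) → (-1.83,1.25)
v3: (5,5) → rotate → (-6.80138,1.93422) → ×s → (-4.50379,1.28081) → (-4.50,1.28)
v4: (0,4) → rotate → (-3.49424,-1.94687) → ×s → (-2.31384,-1.28919) → (-2.31,-1.29)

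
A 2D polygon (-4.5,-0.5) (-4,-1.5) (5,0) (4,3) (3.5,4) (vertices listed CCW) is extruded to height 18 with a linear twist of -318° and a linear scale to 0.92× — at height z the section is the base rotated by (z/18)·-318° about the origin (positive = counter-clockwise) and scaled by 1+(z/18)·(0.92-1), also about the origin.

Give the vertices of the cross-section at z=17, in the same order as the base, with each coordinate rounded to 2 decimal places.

t = z/height = 17/18 = 0.944444
s = 1 + (scale-1)·z/height = 1 + (0.92-1)·17/18 = 0.924444
θ = twist·z/height = -318°·17/18 = -300.3333° = -5.241806 rad
cos θ = 0.505030, sin θ = 0.863102 (intermediates below are computed at full precision and shown rounded to 5 d.p.)
v1: (-4.5,-0.5) → rotate → (-1.84108,-4.13647) → ×s → (-1.70198,-3.82394) → (-1.70,-3.82)
v2: (-4,-1.5) → rotate → (-0.72547,-4.20995) → ×s → (-0.67065,-3.89187) → (-0.67,-3.89)
v3: (5,0) → rotate → (2.52515,4.31551) → ×s → (2.33436,3.98945) → (2.33,3.99)
v4: (4,3) → rotate → (-0.56919,4.96750) → ×s → (-0.52618,4.59218) → (-0.53,4.59)
v5: (3.5,4) → rotate → (-1.68480,5.04098) → ×s → (-1.55751,4.66010) → (-1.56,4.66)

Cross-section at z=17: (-1.70,-3.82) (-0.67,-3.89) (2.33,3.99) (-0.53,4.59) (-1.56,4.66)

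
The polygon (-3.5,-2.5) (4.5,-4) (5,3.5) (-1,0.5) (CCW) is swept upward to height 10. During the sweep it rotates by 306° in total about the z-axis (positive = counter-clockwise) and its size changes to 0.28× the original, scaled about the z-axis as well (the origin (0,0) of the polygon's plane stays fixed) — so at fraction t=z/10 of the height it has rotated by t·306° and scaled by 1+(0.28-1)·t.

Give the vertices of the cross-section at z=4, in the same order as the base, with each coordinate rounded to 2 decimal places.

Cross-section at z=4: (2.84,-1.15) (0.69,4.23) (-4.01,1.67) (0.08,-0.79)

t = z/height = 4/10 = 0.4
s = 1 + (scale-1)·z/height = 1 + (0.28-1)·4/10 = 0.712000
θ = twist·z/height = 306°·4/10 = 122.4000° = 2.136283 rad
cos θ = -0.535827, sin θ = 0.844328 (intermediates below are computed at full precision and shown rounded to 5 d.p.)
v1: (-3.5,-2.5) → rotate → (3.98621,-1.61558) → ×s → (2.83818,-1.15029) → (2.84,-1.15)
v2: (4.5,-4) → rotate → (0.96609,5.94278) → ×s → (0.68786,4.23126) → (0.69,4.23)
v3: (5,3.5) → rotate → (-5.63428,2.34625) → ×s → (-4.01161,1.67053) → (-4.01,1.67)
v4: (-1,0.5) → rotate → (0.11366,-1.11224) → ×s → (0.08093,-0.79192) → (0.08,-0.79)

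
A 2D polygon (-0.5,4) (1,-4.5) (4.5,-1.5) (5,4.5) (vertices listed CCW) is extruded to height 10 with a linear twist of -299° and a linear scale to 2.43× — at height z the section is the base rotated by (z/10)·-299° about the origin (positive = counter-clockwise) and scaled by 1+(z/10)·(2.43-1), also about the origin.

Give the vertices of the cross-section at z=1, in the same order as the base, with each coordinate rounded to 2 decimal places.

t = z/height = 1/10 = 0.1
s = 1 + (scale-1)·z/height = 1 + (2.43-1)·1/10 = 1.143000
θ = twist·z/height = -299°·1/10 = -29.9000° = -0.521853 rad
cos θ = 0.866897, sin θ = -0.498488 (intermediates below are computed at full precision and shown rounded to 5 d.p.)
v1: (-0.5,4) → rotate → (1.56050,3.71683) → ×s → (1.78365,4.24834) → (1.78,4.25)
v2: (1,-4.5) → rotate → (-1.37630,-4.39952) → ×s → (-1.57311,-5.02865) → (-1.57,-5.03)
v3: (4.5,-1.5) → rotate → (3.15330,-3.54354) → ×s → (3.60423,-4.05027) → (3.60,-4.05)
v4: (5,4.5) → rotate → (6.57768,1.40860) → ×s → (7.51829,1.61003) → (7.52,1.61)

Cross-section at z=1: (1.78,4.25) (-1.57,-5.03) (3.60,-4.05) (7.52,1.61)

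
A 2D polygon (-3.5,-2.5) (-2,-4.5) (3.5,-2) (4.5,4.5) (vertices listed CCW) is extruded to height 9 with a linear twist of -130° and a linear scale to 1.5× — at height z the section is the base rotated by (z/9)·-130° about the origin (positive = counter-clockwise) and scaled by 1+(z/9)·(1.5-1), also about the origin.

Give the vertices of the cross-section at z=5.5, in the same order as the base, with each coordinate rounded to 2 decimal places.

t = z/height = 5.5/9 = 0.611111
s = 1 + (scale-1)·z/height = 1 + (1.5-1)·5.5/9 = 1.305556
θ = twist·z/height = -130°·5.5/9 = -79.4444° = -1.386567 rad
cos θ = 0.183189, sin θ = -0.983078 (intermediates below are computed at full precision and shown rounded to 5 d.p.)
v1: (-3.5,-2.5) → rotate → (-3.09886,2.98280) → ×s → (-4.04573,3.89421) → (-4.05,3.89)
v2: (-2,-4.5) → rotate → (-4.79023,1.14181) → ×s → (-6.25391,1.49069) → (-6.25,1.49)
v3: (3.5,-2) → rotate → (-1.32499,-3.80715) → ×s → (-1.72985,-4.97045) → (-1.73,-4.97)
v4: (4.5,4.5) → rotate → (5.24820,-3.59950) → ×s → (6.85182,-4.69935) → (6.85,-4.70)

Cross-section at z=5.5: (-4.05,3.89) (-6.25,1.49) (-1.73,-4.97) (6.85,-4.70)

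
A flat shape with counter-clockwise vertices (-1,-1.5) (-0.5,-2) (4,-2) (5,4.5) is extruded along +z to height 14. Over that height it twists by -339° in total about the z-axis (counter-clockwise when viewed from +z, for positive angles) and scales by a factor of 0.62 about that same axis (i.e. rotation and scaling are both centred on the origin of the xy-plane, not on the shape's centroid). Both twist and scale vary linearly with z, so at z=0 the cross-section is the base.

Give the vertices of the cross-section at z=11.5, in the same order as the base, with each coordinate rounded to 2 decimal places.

t = z/height = 11.5/14 = 0.821429
s = 1 + (scale-1)·z/height = 1 + (0.62-1)·11.5/14 = 0.687857
θ = twist·z/height = -339°·11.5/14 = -278.4643° = -4.860119 rad
cos θ = 0.147193, sin θ = 0.989108 (intermediates below are computed at full precision and shown rounded to 5 d.p.)
v1: (-1,-1.5) → rotate → (1.33647,-1.20990) → ×s → (0.91930,-0.83224) → (0.92,-0.83)
v2: (-0.5,-2) → rotate → (1.90462,-0.78894) → ×s → (1.31011,-0.54268) → (1.31,-0.54)
v3: (4,-2) → rotate → (2.56699,3.66205) → ×s → (1.76572,2.51896) → (1.77,2.52)
v4: (5,4.5) → rotate → (-3.71502,5.60791) → ×s → (-2.55540,3.85744) → (-2.56,3.86)

Cross-section at z=11.5: (0.92,-0.83) (1.31,-0.54) (1.77,2.52) (-2.56,3.86)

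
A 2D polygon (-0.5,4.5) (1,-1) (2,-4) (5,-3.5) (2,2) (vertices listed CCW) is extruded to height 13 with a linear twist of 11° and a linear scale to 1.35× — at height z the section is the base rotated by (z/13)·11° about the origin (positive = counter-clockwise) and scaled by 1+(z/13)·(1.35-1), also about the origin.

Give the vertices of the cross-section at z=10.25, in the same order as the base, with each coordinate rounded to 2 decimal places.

t = z/height = 10.25/13 = 0.788462
s = 1 + (scale-1)·z/height = 1 + (1.35-1)·10.25/13 = 1.275962
θ = twist·z/height = 11°·10.25/13 = 8.6731° = 0.151374 rad
cos θ = 0.988565, sin θ = 0.150796 (intermediates below are computed at full precision and shown rounded to 5 d.p.)
v1: (-0.5,4.5) → rotate → (-1.17287,4.37314) → ×s → (-1.49653,5.57996) → (-1.50,5.58)
v2: (1,-1) → rotate → (1.13936,-0.83777) → ×s → (1.45378,-1.06896) → (1.45,-1.07)
v3: (2,-4) → rotate → (2.58031,-3.65267) → ×s → (3.29238,-4.66066) → (3.29,-4.66)
v4: (5,-3.5) → rotate → (5.47061,-2.70600) → ×s → (6.98029,-3.45275) → (6.98,-3.45)
v5: (2,2) → rotate → (1.67554,2.27872) → ×s → (2.13792,2.90756) → (2.14,2.91)

Cross-section at z=10.25: (-1.50,5.58) (1.45,-1.07) (3.29,-4.66) (6.98,-3.45) (2.14,2.91)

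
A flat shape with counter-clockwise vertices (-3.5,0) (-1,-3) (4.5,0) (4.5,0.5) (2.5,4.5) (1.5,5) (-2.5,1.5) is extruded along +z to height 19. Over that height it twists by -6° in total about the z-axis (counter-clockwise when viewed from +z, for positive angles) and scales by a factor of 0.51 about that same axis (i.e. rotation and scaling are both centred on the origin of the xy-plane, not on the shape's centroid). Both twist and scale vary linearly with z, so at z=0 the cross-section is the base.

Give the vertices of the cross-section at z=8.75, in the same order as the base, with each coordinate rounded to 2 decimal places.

Cross-section at z=8.75: (-2.71,0.13) (-0.89,-2.28) (3.48,-0.17) (3.50,0.22) (2.10,3.39) (1.35,3.81) (-1.88,1.25)

t = z/height = 8.75/19 = 0.460526
s = 1 + (scale-1)·z/height = 1 + (0.51-1)·8.75/19 = 0.774342
θ = twist·z/height = -6°·8.75/19 = -2.7632° = -0.048226 rad
cos θ = 0.998837, sin θ = -0.048208 (intermediates below are computed at full precision and shown rounded to 5 d.p.)
v1: (-3.5,0) → rotate → (-3.49593,0.16873) → ×s → (-2.70705,0.13065) → (-2.71,0.13)
v2: (-1,-3) → rotate → (-1.14346,-2.94830) → ×s → (-0.88543,-2.28300) → (-0.89,-2.28)
v3: (4.5,0) → rotate → (4.49477,-0.21693) → ×s → (3.48049,-0.16798) → (3.48,-0.17)
v4: (4.5,0.5) → rotate → (4.51887,0.28248) → ×s → (3.49915,0.21874) → (3.50,0.22)
v5: (2.5,4.5) → rotate → (2.71403,4.37425) → ×s → (2.10159,3.38717) → (2.10,3.39)
v6: (1.5,5) → rotate → (1.73929,4.92188) → ×s → (1.34681,3.81122) → (1.35,3.81)
v7: (-2.5,1.5) → rotate → (-2.42478,1.61877) → ×s → (-1.87761,1.25349) → (-1.88,1.25)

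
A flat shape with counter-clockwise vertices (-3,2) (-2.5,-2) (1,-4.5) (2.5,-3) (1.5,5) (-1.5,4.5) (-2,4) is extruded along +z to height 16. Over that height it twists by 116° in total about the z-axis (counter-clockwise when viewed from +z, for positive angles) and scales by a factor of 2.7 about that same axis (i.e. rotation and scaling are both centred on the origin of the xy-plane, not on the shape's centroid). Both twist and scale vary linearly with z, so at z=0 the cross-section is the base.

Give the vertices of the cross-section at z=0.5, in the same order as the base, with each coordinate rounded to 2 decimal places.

Cross-section at z=0.5: (-3.29,1.90) (-2.49,-2.27) (1.35,-4.66) (2.83,-2.99) (1.24,5.35) (-1.88,4.63) (-2.37,4.07)

t = z/height = 0.5/16 = 0.03125
s = 1 + (scale-1)·z/height = 1 + (2.7-1)·0.5/16 = 1.053125
θ = twist·z/height = 116°·0.5/16 = 3.6250° = 0.063268 rad
cos θ = 0.997999, sin θ = 0.063226 (intermediates below are computed at full precision and shown rounded to 5 d.p.)
v1: (-3,2) → rotate → (-3.12045,1.80632) → ×s → (-3.28622,1.90228) → (-3.29,1.90)
v2: (-2.5,-2) → rotate → (-2.36855,-2.15406) → ×s → (-2.49438,-2.26850) → (-2.49,-2.27)
v3: (1,-4.5) → rotate → (1.28252,-4.42777) → ×s → (1.35065,-4.66300) → (1.35,-4.66)
v4: (2.5,-3) → rotate → (2.68468,-2.83593) → ×s → (2.82730,-2.98659) → (2.83,-2.99)
v5: (1.5,5) → rotate → (1.18087,5.08484) → ×s → (1.24360,5.35497) → (1.24,5.35)
v6: (-1.5,4.5) → rotate → (-1.78152,4.39616) → ×s → (-1.87616,4.62970) → (-1.88,4.63)
v7: (-2,4) → rotate → (-2.24890,3.86554) → ×s → (-2.36838,4.07090) → (-2.37,4.07)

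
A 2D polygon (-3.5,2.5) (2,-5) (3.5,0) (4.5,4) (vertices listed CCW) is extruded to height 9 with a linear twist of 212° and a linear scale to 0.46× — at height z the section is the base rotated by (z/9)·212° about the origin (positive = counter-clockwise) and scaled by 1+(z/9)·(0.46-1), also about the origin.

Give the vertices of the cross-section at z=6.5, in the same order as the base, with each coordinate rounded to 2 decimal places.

t = z/height = 6.5/9 = 0.722222
s = 1 + (scale-1)·z/height = 1 + (0.46-1)·6.5/9 = 0.610000
θ = twist·z/height = 212°·6.5/9 = 153.1111° = 2.672293 rad
cos θ = -0.891885, sin θ = 0.452262 (intermediates below are computed at full precision and shown rounded to 5 d.p.)
v1: (-3.5,2.5) → rotate → (1.99094,-3.81263) → ×s → (1.21448,-2.32570) → (1.21,-2.33)
v2: (2,-5) → rotate → (0.47754,5.36395) → ×s → (0.29130,3.27201) → (0.29,3.27)
v3: (3.5,0) → rotate → (-3.12160,1.58292) → ×s → (-1.90418,0.96558) → (-1.90,0.97)
v4: (4.5,4) → rotate → (-5.82253,-1.53236) → ×s → (-3.55174,-0.93474) → (-3.55,-0.93)

Cross-section at z=6.5: (1.21,-2.33) (0.29,3.27) (-1.90,0.97) (-3.55,-0.93)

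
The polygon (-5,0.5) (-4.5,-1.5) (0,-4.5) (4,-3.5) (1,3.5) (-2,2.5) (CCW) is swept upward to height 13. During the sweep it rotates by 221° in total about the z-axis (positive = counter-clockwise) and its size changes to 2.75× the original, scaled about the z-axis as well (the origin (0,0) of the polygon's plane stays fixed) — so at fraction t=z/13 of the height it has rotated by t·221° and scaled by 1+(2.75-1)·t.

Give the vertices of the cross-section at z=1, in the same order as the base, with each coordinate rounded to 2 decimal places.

t = z/height = 1/13 = 0.0769231
s = 1 + (scale-1)·z/height = 1 + (2.75-1)·1/13 = 1.134615
θ = twist·z/height = 221°·1/13 = 17.0000° = 0.296706 rad
cos θ = 0.956305, sin θ = 0.292372 (intermediates below are computed at full precision and shown rounded to 5 d.p.)
v1: (-5,0.5) → rotate → (-4.92771,-0.98371) → ×s → (-5.59106,-1.11613) → (-5.59,-1.12)
v2: (-4.5,-1.5) → rotate → (-3.86481,-2.75013) → ×s → (-4.38508,-3.12034) → (-4.39,-3.12)
v3: (0,-4.5) → rotate → (1.31567,-4.30337) → ×s → (1.49278,-4.88267) → (1.49,-4.88)
v4: (4,-3.5) → rotate → (4.84852,-2.17758) → ×s → (5.50121,-2.47072) → (5.50,-2.47)
v5: (1,3.5) → rotate → (-0.06700,3.63944) → ×s → (-0.07601,4.12936) → (-0.08,4.13)
v6: (-2,2.5) → rotate → (-2.64354,1.80602) → ×s → (-2.99940,2.04914) → (-3.00,2.05)

Cross-section at z=1: (-5.59,-1.12) (-4.39,-3.12) (1.49,-4.88) (5.50,-2.47) (-0.08,4.13) (-3.00,2.05)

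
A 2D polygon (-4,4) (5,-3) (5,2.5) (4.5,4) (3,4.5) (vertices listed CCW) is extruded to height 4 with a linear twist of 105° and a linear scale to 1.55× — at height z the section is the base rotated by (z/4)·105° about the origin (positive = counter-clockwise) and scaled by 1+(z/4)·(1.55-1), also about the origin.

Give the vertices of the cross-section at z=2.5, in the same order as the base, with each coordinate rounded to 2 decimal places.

Cross-section at z=2.5: (-7.11,-2.68) (6.44,4.46) (-0.29,7.51) (-2.40,7.73) (-3.84,6.17)

t = z/height = 2.5/4 = 0.625
s = 1 + (scale-1)·z/height = 1 + (1.55-1)·2.5/4 = 1.343750
θ = twist·z/height = 105°·2.5/4 = 65.6250° = 1.145372 rad
cos θ = 0.412707, sin θ = 0.910864 (intermediates below are computed at full precision and shown rounded to 5 d.p.)
v1: (-4,4) → rotate → (-5.29428,-1.99263) → ×s → (-7.11419,-2.67759) → (-7.11,-2.68)
v2: (5,-3) → rotate → (4.79613,3.31620) → ×s → (6.44480,4.45614) → (6.44,4.46)
v3: (5,2.5) → rotate → (-0.21362,5.58609) → ×s → (-0.28706,7.50630) → (-0.29,7.51)
v4: (4.5,4) → rotate → (-1.78627,5.74972) → ×s → (-2.40031,7.72618) → (-2.40,7.73)
v5: (3,4.5) → rotate → (-2.86077,4.58977) → ×s → (-3.84415,6.16751) → (-3.84,6.17)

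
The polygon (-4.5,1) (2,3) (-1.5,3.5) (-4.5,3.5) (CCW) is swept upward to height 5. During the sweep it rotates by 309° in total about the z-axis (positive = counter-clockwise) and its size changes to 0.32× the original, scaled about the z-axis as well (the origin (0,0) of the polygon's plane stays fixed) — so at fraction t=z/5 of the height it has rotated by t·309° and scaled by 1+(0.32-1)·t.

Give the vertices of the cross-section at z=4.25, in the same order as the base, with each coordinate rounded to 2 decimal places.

t = z/height = 4.25/5 = 0.85
s = 1 + (scale-1)·z/height = 1 + (0.32-1)·4.25/5 = 0.422000
θ = twist·z/height = 309°·4.25/5 = 262.6500° = 4.584107 rad
cos θ = -0.127930, sin θ = -0.991783 (intermediates below are computed at full precision and shown rounded to 5 d.p.)
v1: (-4.5,1) → rotate → (1.56747,4.33509) → ×s → (0.66147,1.82941) → (0.66,1.83)
v2: (2,3) → rotate → (2.71949,-2.36736) → ×s → (1.14762,-0.99902) → (1.15,-1.00)
v3: (-1.5,3.5) → rotate → (3.66314,1.03992) → ×s → (1.54584,0.43885) → (1.55,0.44)
v4: (-4.5,3.5) → rotate → (4.04693,4.01527) → ×s → (1.70780,1.69444) → (1.71,1.69)

Cross-section at z=4.25: (0.66,1.83) (1.15,-1.00) (1.55,0.44) (1.71,1.69)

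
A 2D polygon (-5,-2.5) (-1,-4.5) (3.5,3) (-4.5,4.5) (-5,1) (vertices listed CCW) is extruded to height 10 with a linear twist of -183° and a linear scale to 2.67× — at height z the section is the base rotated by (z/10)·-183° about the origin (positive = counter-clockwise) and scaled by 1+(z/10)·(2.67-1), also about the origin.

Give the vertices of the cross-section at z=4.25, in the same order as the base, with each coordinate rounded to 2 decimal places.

t = z/height = 4.25/10 = 0.425
s = 1 + (scale-1)·z/height = 1 + (2.67-1)·4.25/10 = 1.709750
θ = twist·z/height = -183°·4.25/10 = -77.7750° = -1.357430 rad
cos θ = 0.211751, sin θ = -0.977324 (intermediates below are computed at full precision and shown rounded to 5 d.p.)
v1: (-5,-2.5) → rotate → (-3.50207,4.35724) → ×s → (-5.98766,7.44979) → (-5.99,7.45)
v2: (-1,-4.5) → rotate → (-4.60971,0.02444) → ×s → (-7.88145,0.04179) → (-7.88,0.04)
v3: (3.5,3) → rotate → (3.67310,-2.78538) → ×s → (6.28008,-4.76230) → (6.28,-4.76)
v4: (-4.5,4.5) → rotate → (3.44508,5.35084) → ×s → (5.89022,9.14859) → (5.89,9.15)
v5: (-5,1) → rotate → (-0.08143,5.09837) → ×s → (-0.13923,8.71694) → (-0.14,8.72)

Cross-section at z=4.25: (-5.99,7.45) (-7.88,0.04) (6.28,-4.76) (5.89,9.15) (-0.14,8.72)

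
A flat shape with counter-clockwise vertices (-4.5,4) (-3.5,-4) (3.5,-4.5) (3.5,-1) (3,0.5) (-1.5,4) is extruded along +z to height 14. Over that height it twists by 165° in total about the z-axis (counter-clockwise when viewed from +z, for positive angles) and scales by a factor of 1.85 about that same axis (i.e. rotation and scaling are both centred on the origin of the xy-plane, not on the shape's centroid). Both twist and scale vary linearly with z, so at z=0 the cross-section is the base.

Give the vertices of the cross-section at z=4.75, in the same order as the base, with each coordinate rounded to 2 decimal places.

Cross-section at z=4.75: (-7.52,-1.92) (1.75,-6.62) (7.33,0.49) (3.59,3.02) (1.63,3.56) (-5.35,1.28)

t = z/height = 4.75/14 = 0.339286
s = 1 + (scale-1)·z/height = 1 + (1.85-1)·4.75/14 = 1.288393
θ = twist·z/height = 165°·4.75/14 = 55.9821° = 0.977073 rad
cos θ = 0.559451, sin θ = 0.828863 (intermediates below are computed at full precision and shown rounded to 5 d.p.)
v1: (-4.5,4) → rotate → (-5.83298,-1.49208) → ×s → (-7.51517,-1.92238) → (-7.52,-1.92)
v2: (-3.5,-4) → rotate → (1.35737,-5.13883) → ×s → (1.74883,-6.62083) → (1.75,-6.62)
v3: (3.5,-4.5) → rotate → (5.68796,0.38349) → ×s → (7.32833,0.49409) → (7.33,0.49)
v4: (3.5,-1) → rotate → (2.78694,2.34157) → ×s → (3.59068,3.01686) → (3.59,3.02)
v5: (3,0.5) → rotate → (1.26392,2.76632) → ×s → (1.62843,3.56410) → (1.63,3.56)
v6: (-1.5,4) → rotate → (-4.15463,0.99451) → ×s → (-5.35280,1.28132) → (-5.35,1.28)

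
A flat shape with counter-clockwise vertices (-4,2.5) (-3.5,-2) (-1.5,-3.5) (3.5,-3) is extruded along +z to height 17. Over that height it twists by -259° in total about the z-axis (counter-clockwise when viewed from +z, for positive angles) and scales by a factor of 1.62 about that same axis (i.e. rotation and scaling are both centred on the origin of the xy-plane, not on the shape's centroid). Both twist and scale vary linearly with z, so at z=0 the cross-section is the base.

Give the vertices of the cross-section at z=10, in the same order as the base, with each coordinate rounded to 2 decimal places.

t = z/height = 10/17 = 0.588235
s = 1 + (scale-1)·z/height = 1 + (1.62-1)·10/17 = 1.364706
θ = twist·z/height = -259°·10/17 = -152.3529° = -2.659060 rad
cos θ = -0.885823, sin θ = -0.464024 (intermediates below are computed at full precision and shown rounded to 5 d.p.)
v1: (-4,2.5) → rotate → (4.70335,-0.35846) → ×s → (6.41869,-0.48920) → (6.42,-0.49)
v2: (-3.5,-2) → rotate → (2.17233,3.39573) → ×s → (2.96459,4.63417) → (2.96,4.63)
v3: (-1.5,-3.5) → rotate → (-0.29535,3.79642) → ×s → (-0.40306,5.18099) → (-0.40,5.18)
v4: (3.5,-3) → rotate → (-4.49245,1.03339) → ×s → (-6.13087,1.41027) → (-6.13,1.41)

Cross-section at z=10: (6.42,-0.49) (2.96,4.63) (-0.40,5.18) (-6.13,1.41)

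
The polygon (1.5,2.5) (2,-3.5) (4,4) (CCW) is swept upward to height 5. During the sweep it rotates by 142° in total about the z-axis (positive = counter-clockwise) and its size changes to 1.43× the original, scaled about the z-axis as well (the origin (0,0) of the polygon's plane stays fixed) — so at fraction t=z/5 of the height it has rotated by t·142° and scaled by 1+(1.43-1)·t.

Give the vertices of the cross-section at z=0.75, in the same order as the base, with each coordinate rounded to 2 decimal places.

t = z/height = 0.75/5 = 0.15
s = 1 + (scale-1)·z/height = 1 + (1.43-1)·0.75/5 = 1.064500
θ = twist·z/height = 142°·0.75/5 = 21.3000° = 0.371755 rad
cos θ = 0.931691, sin θ = 0.363251 (intermediates below are computed at full precision and shown rounded to 5 d.p.)
v1: (1.5,2.5) → rotate → (0.48941,2.87410) → ×s → (0.52098,3.05948) → (0.52,3.06)
v2: (2,-3.5) → rotate → (3.13476,-2.53442) → ×s → (3.33695,-2.69789) → (3.34,-2.70)
v3: (4,4) → rotate → (2.27376,5.17977) → ×s → (2.42042,5.51386) → (2.42,5.51)

Cross-section at z=0.75: (0.52,3.06) (3.34,-2.70) (2.42,5.51)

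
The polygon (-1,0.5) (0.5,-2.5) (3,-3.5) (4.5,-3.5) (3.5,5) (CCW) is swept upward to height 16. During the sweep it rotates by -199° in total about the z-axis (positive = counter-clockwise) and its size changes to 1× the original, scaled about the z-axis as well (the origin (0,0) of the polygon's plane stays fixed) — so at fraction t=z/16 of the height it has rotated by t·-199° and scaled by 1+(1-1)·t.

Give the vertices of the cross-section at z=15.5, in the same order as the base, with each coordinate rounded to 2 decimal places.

Cross-section at z=15.5: (0.86,-0.71) (0.07,2.55) (-2.15,4.08) (-3.61,4.41) (-4.52,-4.10)

t = z/height = 15.5/16 = 0.96875
s = 1 + (scale-1)·z/height = 1 + (1-1)·15.5/16 = 1.000000
θ = twist·z/height = -199°·15.5/16 = -192.7813° = -3.364668 rad
cos θ = -0.975222, sin θ = 0.221229 (intermediates below are computed at full precision and shown rounded to 5 d.p.)
v1: (-1,0.5) → rotate → (0.86461,-0.70884) → ×s → (0.86461,-0.70884) → (0.86,-0.71)
v2: (0.5,-2.5) → rotate → (0.06546,2.54867) → ×s → (0.06546,2.54867) → (0.07,2.55)
v3: (3,-3.5) → rotate → (-2.15136,4.07696) → ×s → (-2.15136,4.07696) → (-2.15,4.08)
v4: (4.5,-3.5) → rotate → (-3.61420,4.40881) → ×s → (-3.61420,4.40881) → (-3.61,4.41)
v5: (3.5,5) → rotate → (-4.51942,-4.10181) → ×s → (-4.51942,-4.10181) → (-4.52,-4.10)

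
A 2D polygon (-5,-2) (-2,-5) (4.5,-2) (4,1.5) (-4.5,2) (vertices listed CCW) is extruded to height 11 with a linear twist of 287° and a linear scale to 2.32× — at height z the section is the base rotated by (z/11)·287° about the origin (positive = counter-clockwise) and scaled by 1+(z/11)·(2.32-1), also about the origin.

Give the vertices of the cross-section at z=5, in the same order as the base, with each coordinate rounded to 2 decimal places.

t = z/height = 5/11 = 0.454545
s = 1 + (scale-1)·z/height = 1 + (2.32-1)·5/11 = 1.600000
θ = twist·z/height = 287°·5/11 = 130.4545° = 2.276861 rad
cos θ = -0.648845, sin θ = 0.760921 (intermediates below are computed at full precision and shown rounded to 5 d.p.)
v1: (-5,-2) → rotate → (4.76606,-2.50692) → ×s → (7.62570,-4.01106) → (7.63,-4.01)
v2: (-2,-5) → rotate → (5.10229,1.72238) → ×s → (8.16367,2.75581) → (8.16,2.76)
v3: (4.5,-2) → rotate → (-1.39796,4.72183) → ×s → (-2.23673,7.55493) → (-2.24,7.55)
v4: (4,1.5) → rotate → (-3.73676,2.07042) → ×s → (-5.97882,3.31267) → (-5.98,3.31)
v5: (-4.5,2) → rotate → (1.39796,-4.72183) → ×s → (2.23673,-7.55493) → (2.24,-7.55)

Cross-section at z=5: (7.63,-4.01) (8.16,2.76) (-2.24,7.55) (-5.98,3.31) (2.24,-7.55)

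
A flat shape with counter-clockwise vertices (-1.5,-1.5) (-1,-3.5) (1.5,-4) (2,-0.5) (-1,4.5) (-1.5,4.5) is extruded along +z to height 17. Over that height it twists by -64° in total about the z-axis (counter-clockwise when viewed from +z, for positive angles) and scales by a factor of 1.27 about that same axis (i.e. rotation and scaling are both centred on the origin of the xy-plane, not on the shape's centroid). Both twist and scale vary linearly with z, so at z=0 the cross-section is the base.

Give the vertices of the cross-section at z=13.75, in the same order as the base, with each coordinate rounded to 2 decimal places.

t = z/height = 13.75/17 = 0.808824
s = 1 + (scale-1)·z/height = 1 + (1.27-1)·13.75/17 = 1.218382
θ = twist·z/height = -64°·13.75/17 = -51.7647° = -0.903465 rad
cos θ = 0.618892, sin θ = -0.785476 (intermediates below are computed at full precision and shown rounded to 5 d.p.)
v1: (-1.5,-1.5) → rotate → (-2.10655,0.24988) → ×s → (-2.56659,0.30444) → (-2.57,0.30)
v2: (-1,-3.5) → rotate → (-3.36806,-1.38065) → ×s → (-4.10358,-1.68216) → (-4.10,-1.68)
v3: (1.5,-4) → rotate → (-2.21356,-3.65378) → ×s → (-2.69697,-4.45170) → (-2.70,-4.45)
v4: (2,-0.5) → rotate → (0.84505,-1.88040) → ×s → (1.02959,-2.29104) → (1.03,-2.29)
v5: (-1,4.5) → rotate → (2.91575,3.57049) → ×s → (3.55250,4.35022) → (3.55,4.35)
v6: (-1.5,4.5) → rotate → (2.60630,3.96323) → ×s → (3.17547,4.82873) → (3.18,4.83)

Cross-section at z=13.75: (-2.57,0.30) (-4.10,-1.68) (-2.70,-4.45) (1.03,-2.29) (3.55,4.35) (3.18,4.83)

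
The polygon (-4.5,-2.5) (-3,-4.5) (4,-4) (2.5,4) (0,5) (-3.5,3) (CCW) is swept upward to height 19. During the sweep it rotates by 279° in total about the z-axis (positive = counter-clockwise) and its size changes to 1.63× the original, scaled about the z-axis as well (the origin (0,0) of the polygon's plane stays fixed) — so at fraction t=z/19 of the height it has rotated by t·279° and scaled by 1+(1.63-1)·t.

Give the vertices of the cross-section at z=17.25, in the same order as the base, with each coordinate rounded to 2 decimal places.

t = z/height = 17.25/19 = 0.907895
s = 1 + (scale-1)·z/height = 1 + (1.63-1)·17.25/19 = 1.571974
θ = twist·z/height = 279°·17.25/19 = 253.3026° = 4.420965 rad
cos θ = -0.287317, sin θ = -0.957836 (intermediates below are computed at full precision and shown rounded to 5 d.p.)
v1: (-4.5,-2.5) → rotate → (-1.10166,5.02855) → ×s → (-1.73179,7.90475) → (-1.73,7.90)
v2: (-3,-4.5) → rotate → (-3.44831,4.16643) → ×s → (-5.42065,6.54952) → (-5.42,6.55)
v3: (4,-4) → rotate → (-4.98061,-2.68208) → ×s → (-7.82939,-4.21615) → (-7.83,-4.22)
v4: (2.5,4) → rotate → (3.11305,-3.54386) → ×s → (4.89363,-5.57085) → (4.89,-5.57)
v5: (0,5) → rotate → (4.78918,-1.43658) → ×s → (7.52846,-2.25827) → (7.53,-2.26)
v6: (-3.5,3) → rotate → (3.87911,2.49048) → ×s → (6.09787,3.91496) → (6.10,3.91)

Cross-section at z=17.25: (-1.73,7.90) (-5.42,6.55) (-7.83,-4.22) (4.89,-5.57) (7.53,-2.26) (6.10,3.91)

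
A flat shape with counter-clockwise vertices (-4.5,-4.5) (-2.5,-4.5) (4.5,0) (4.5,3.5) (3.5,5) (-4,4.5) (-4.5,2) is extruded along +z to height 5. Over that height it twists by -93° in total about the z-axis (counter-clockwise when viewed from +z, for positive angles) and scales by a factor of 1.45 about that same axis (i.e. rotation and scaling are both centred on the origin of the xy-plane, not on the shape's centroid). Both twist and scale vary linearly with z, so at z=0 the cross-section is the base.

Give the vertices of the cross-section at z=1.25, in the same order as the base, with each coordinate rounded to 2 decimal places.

Cross-section at z=1.25: (-6.58,-2.62) (-4.53,-3.50) (4.60,-1.98) (6.14,1.60) (5.77,3.57) (-2.11,6.36) (-3.72,4.02)

t = z/height = 1.25/5 = 0.25
s = 1 + (scale-1)·z/height = 1 + (1.45-1)·1.25/5 = 1.112500
θ = twist·z/height = -93°·1.25/5 = -23.2500° = -0.405789 rad
cos θ = 0.918791, sin θ = -0.394744 (intermediates below are computed at full precision and shown rounded to 5 d.p.)
v1: (-4.5,-4.5) → rotate → (-5.91091,-2.35821) → ×s → (-6.57588,-2.62351) → (-6.58,-2.62)
v2: (-2.5,-4.5) → rotate → (-4.07333,-3.14770) → ×s → (-4.53157,-3.50182) → (-4.53,-3.50)
v3: (4.5,0) → rotate → (4.13456,-1.77635) → ×s → (4.59970,-1.97619) → (4.60,-1.98)
v4: (4.5,3.5) → rotate → (5.51616,1.43942) → ×s → (6.13673,1.60136) → (6.14,1.60)
v5: (3.5,5) → rotate → (5.18949,3.21235) → ×s → (5.77331,3.57374) → (5.77,3.57)
v6: (-4,4.5) → rotate → (-1.89882,5.71354) → ×s → (-2.11243,6.35631) → (-2.11,6.36)
v7: (-4.5,2) → rotate → (-3.34507,3.61393) → ×s → (-3.72139,4.02050) → (-3.72,4.02)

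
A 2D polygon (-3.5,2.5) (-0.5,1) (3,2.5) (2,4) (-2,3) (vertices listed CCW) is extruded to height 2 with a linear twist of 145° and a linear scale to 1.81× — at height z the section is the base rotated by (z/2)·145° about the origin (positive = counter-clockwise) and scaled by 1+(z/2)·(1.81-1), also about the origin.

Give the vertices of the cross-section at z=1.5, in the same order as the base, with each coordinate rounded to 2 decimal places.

Cross-section at z=1.5: (-2.00,-6.62) (-1.26,-1.28) (-5.36,3.27) (-7.12,0.98) (-3.53,-4.59)

t = z/height = 1.5/2 = 0.75
s = 1 + (scale-1)·z/height = 1 + (1.81-1)·1.5/2 = 1.607500
θ = twist·z/height = 145°·1.5/2 = 108.7500° = 1.898046 rad
cos θ = -0.321439, sin θ = 0.946930 (intermediates below are computed at full precision and shown rounded to 5 d.p.)
v1: (-3.5,2.5) → rotate → (-1.24229,-4.11785) → ×s → (-1.99698,-6.61945) → (-2.00,-6.62)
v2: (-0.5,1) → rotate → (-0.78621,-0.79490) → ×s → (-1.26383,-1.27781) → (-1.26,-1.28)
v3: (3,2.5) → rotate → (-3.33164,2.03719) → ×s → (-5.35562,3.27479) → (-5.36,3.27)
v4: (2,4) → rotate → (-4.43060,0.60810) → ×s → (-7.12219,0.97752) → (-7.12,0.98)
v5: (-2,3) → rotate → (-2.19791,-2.85818) → ×s → (-3.53314,-4.59452) → (-3.53,-4.59)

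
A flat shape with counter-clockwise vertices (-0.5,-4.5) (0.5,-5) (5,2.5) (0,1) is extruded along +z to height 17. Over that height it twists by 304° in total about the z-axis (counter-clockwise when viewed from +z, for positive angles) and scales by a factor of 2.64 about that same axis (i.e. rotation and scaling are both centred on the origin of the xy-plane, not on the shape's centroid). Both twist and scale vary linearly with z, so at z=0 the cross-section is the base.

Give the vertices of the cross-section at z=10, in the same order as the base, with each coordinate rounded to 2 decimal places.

Cross-section at z=10: (1.16,8.82) (-0.78,9.84) (-9.92,-4.71) (-0.04,-1.96)

t = z/height = 10/17 = 0.588235
s = 1 + (scale-1)·z/height = 1 + (2.64-1)·10/17 = 1.964706
θ = twist·z/height = 304°·10/17 = 178.8235° = 3.121059 rad
cos θ = -0.999789, sin θ = 0.020532 (intermediates below are computed at full precision and shown rounded to 5 d.p.)
v1: (-0.5,-4.5) → rotate → (0.59229,4.48879) → ×s → (1.16367,8.81914) → (1.16,8.82)
v2: (0.5,-5) → rotate → (-0.39724,5.00921) → ×s → (-0.78045,9.84163) → (-0.78,9.84)
v3: (5,2.5) → rotate → (-5.05028,-2.39681) → ×s → (-9.92231,-4.70903) → (-9.92,-4.71)
v4: (0,1) → rotate → (-0.02053,-0.99979) → ×s → (-0.04034,-1.96429) → (-0.04,-1.96)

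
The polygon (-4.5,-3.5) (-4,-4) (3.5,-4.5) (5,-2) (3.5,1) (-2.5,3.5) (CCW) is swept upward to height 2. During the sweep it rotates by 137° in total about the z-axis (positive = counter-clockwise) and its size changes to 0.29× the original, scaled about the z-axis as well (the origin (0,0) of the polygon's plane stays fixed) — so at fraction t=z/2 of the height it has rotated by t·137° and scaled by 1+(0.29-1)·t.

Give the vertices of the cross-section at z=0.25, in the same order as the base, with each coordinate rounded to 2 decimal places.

Cross-section at z=0.25: (-2.98,-4.26) (-2.41,-4.56) (4.26,-2.98) (4.89,-0.40) (2.78,1.81) (-3.12,2.38)

t = z/height = 0.25/2 = 0.125
s = 1 + (scale-1)·z/height = 1 + (0.29-1)·0.25/2 = 0.911250
θ = twist·z/height = 137°·0.25/2 = 17.1250° = 0.298888 rad
cos θ = 0.955665, sin θ = 0.294457 (intermediates below are computed at full precision and shown rounded to 5 d.p.)
v1: (-4.5,-3.5) → rotate → (-3.26989,-4.66988) → ×s → (-2.97969,-4.25543) → (-2.98,-4.26)
v2: (-4,-4) → rotate → (-2.64483,-5.00049) → ×s → (-2.41010,-4.55669) → (-2.41,-4.56)
v3: (3.5,-4.5) → rotate → (4.66988,-3.26989) → ×s → (4.25543,-2.97969) → (4.26,-2.98)
v4: (5,-2) → rotate → (5.36724,-0.43904) → ×s → (4.89090,-0.40008) → (4.89,-0.40)
v5: (3.5,1) → rotate → (3.05037,1.98627) → ×s → (2.77965,1.80998) → (2.78,1.81)
v6: (-2.5,3.5) → rotate → (-3.41976,2.60868) → ×s → (-3.11626,2.37716) → (-3.12,2.38)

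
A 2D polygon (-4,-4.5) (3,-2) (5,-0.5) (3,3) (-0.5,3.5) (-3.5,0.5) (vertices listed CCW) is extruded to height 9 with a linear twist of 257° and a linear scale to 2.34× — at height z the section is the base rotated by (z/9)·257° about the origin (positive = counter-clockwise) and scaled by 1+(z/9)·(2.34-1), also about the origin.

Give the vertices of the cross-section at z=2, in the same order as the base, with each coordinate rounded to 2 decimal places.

Cross-section at z=2: (2.09,-7.53) (4.29,1.86) (4.07,5.10) (-1.16,5.38) (-4.17,1.92) (-3.01,-3.46)

t = z/height = 2/9 = 0.222222
s = 1 + (scale-1)·z/height = 1 + (2.34-1)·2/9 = 1.297778
θ = twist·z/height = 257°·2/9 = 57.1111° = 0.996777 rad
cos θ = 0.543012, sin θ = 0.839725 (intermediates below are computed at full precision and shown rounded to 5 d.p.)
v1: (-4,-4.5) → rotate → (1.60672,-5.80245) → ×s → (2.08516,-7.53029) → (2.09,-7.53)
v2: (3,-2) → rotate → (3.30849,1.43315) → ×s → (4.29368,1.85991) → (4.29,1.86)
v3: (5,-0.5) → rotate → (3.13492,3.92712) → ×s → (4.06843,5.09653) → (4.07,5.10)
v4: (3,3) → rotate → (-0.89014,4.14821) → ×s → (-1.15520,5.38346) → (-1.16,5.38)
v5: (-0.5,3.5) → rotate → (-3.21054,1.48068) → ×s → (-4.16657,1.92159) → (-4.17,1.92)
v6: (-3.5,0.5) → rotate → (-2.32040,-2.66753) → ×s → (-3.01137,-3.46186) → (-3.01,-3.46)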